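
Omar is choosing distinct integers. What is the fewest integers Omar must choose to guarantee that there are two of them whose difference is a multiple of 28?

29

Integers whose pairwise differences are multiples of 28 are exactly those sharing a remainder mod 28. The 28 residue classes mod 28 are the pigeonholes.
With 28 integers one could put 1 in each residue class and have no class reach 2.
The 29th integer pushes some class to 2, so 28·1 + 1 = 29.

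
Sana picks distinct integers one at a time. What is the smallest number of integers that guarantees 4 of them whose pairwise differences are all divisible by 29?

88

Integers whose pairwise differences are multiples of 29 are exactly those sharing a remainder mod 29. The 29 residue classes mod 29 are the pigeonholes.
With 87 integers one could put 3 in each residue class and have no class reach 4.
The 88th integer pushes some class to 4, so 29·3 + 1 = 88.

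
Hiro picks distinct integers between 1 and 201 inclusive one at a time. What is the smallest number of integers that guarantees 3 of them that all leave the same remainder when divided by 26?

By pigeonhole, the 26 residue classes mod 26 are the pigeonholes.
With 52 integers one could put 2 in each residue class and have no class reach 3.
The 53rd integer pushes some class to 3, so 26·2 + 1 = 53.

53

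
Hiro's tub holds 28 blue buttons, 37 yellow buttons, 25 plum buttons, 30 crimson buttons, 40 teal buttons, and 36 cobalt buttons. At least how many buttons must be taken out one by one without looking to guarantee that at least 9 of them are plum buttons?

180

In the worst case for collecting plum buttons, every non-plum button comes out first.
There are 28 + 37 + 30 + 40 + 36 = 171 non-plum buttons altogether.
After those, each further button must be plum, so 171 + 9 = 180 draws guarantee 9 plum buttons.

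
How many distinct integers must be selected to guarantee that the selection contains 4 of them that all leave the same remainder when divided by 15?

46

By pigeonhole, the 15 residue classes mod 15 are the pigeonholes.
With 45 integers one could put 3 in each residue class and have no class reach 4.
The 46th integer pushes some class to 4, so 15·3 + 1 = 46.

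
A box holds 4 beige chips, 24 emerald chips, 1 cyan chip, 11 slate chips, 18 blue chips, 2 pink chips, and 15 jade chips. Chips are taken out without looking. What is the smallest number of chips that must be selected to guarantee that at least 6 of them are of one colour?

28

The 7 colours are the holes; the chips drawn are the pigeons.
To avoid 6 of any one colour, the worst case takes at most 5 of each colour, or every chip of a colour that has fewer than 5.
That gives 4 + 5 + 1 + 5 + 5 + 2 + 5 = 27 chips with no colour reaching 6.
The next chip forces some colour to 6, so 27 + 1 = 28.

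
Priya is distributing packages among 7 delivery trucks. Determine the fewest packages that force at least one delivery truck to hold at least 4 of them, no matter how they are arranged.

With 21 packages one could put exactly 3 in each of the 7 delivery trucks, and no delivery truck would reach 4.
One more package must land in a delivery truck that already has 3, giving it 4.
So 7 × 3 + 1 = 22 packages are required.

22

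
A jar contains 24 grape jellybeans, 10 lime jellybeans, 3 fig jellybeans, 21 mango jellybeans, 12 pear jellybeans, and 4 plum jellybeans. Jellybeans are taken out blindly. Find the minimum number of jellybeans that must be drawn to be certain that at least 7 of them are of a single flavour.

The 6 flavours are the holes; the jellybeans drawn are the pigeons.
To avoid 7 of any one flavour, the worst case takes at most 6 of each flavour, or every jellybean of a flavour that has fewer than 6.
That gives 6 + 6 + 3 + 6 + 6 + 4 = 31 jellybeans with no flavour reaching 7.
The next jellybean forces some flavour to 7, so 31 + 1 = 32.

32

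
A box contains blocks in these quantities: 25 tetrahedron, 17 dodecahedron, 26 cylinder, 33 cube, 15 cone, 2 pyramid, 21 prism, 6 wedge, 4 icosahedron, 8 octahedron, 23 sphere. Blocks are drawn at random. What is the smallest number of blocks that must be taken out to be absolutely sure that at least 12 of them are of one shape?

An adversary could hand out at most 11 blocks per shape (4 shapes run out sooner): 11 + 11 + 11 + 11 + 11 + 2 + 11 + 6 + 4 + 8 + 11 = 97 blocks and still no shape has 12.
By the pigeonhole principle, one more block lands in a shape already at 11, so 98 draws are enough and 97 are not.

98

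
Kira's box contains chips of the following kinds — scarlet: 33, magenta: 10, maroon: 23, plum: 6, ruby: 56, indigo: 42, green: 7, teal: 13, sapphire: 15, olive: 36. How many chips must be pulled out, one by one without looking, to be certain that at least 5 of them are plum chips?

240

In the worst case for collecting plum chips, every non-plum chip comes out first.
There are 33 + 10 + 23 + 56 + 42 + 7 + 13 + 15 + 36 = 235 non-plum chips altogether.
After those, each further chip must be plum, so 235 + 5 = 240 draws guarantee 5 plum chips.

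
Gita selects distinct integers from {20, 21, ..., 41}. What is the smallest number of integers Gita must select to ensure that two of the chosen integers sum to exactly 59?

Two chosen integers sum to 59 exactly when both halves of some pair {x, 59−x} with 20 ≤ x ≤ 59−x ≤ 39 are chosen — 10 such pairs.
The remaining 2 elements (those with no distinct partner in range) can never complete a 59-sum, so the worst case takes all of them and one from each pair: 2 + 10 = 12.
The 13th integer has to be the second member of some pair, so 12 + 1 = 13.

13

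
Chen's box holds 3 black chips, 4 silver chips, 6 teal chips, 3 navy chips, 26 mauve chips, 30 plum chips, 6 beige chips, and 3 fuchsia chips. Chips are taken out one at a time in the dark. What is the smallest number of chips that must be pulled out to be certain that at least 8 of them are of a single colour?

40

An adversary could hand out at most 7 chips per colour (6 colours run out sooner): 3 + 4 + 6 + 3 + 7 + 7 + 6 + 3 = 39 chips and still no colour has 8.
One more chip lands in a colour already at 7, so 40 draws are enough and 39 are not.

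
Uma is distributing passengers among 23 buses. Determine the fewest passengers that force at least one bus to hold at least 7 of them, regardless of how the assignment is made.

With 138 passengers one could put exactly 6 in each of the 23 buses, and no bus would reach 7.
By the pigeonhole principle, one more passenger must land in a bus that already has 6, giving it 7.
So 23 × 6 + 1 = 139 passengers are required.

139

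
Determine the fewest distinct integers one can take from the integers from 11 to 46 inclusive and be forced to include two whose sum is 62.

22

Two chosen integers sum to 62 exactly when both halves of some pair {x, 62−x} with 16 ≤ x ≤ 62−x ≤ 46 are chosen — 15 such pairs.
The remaining 6 elements (those with no distinct partner in range) can never complete a 62-sum, so the worst case takes all of them and one from each pair: 6 + 15 = 21.
The 22nd integer has to be the second member of some pair, so 21 + 1 = 22.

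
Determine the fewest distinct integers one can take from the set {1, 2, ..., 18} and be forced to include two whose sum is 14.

Two chosen integers sum to 14 exactly when both halves of some pair {x, 14−x} with 1 ≤ x ≤ 14−x ≤ 13 are chosen — 6 such pairs.
The remaining 6 elements (those with no distinct partner in range) can never complete a 14-sum, so the worst case takes all of them and one from each pair: 6 + 6 = 12.
The 13th integer has to be the second member of some pair, so 12 + 1 = 13.

13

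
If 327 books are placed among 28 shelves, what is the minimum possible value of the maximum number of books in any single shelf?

12

By the pigeonhole principle, the 28 shelves are the holes and the 327 books are the pigeons.
If every shelf held at most 11 books, the total would be at most 28 × 11 = 308, which is less than 327.
So some shelf holds at least ⌈327/28⌉ = 12 books.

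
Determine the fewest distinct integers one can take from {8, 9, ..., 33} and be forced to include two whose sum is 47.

A set avoiding the sum 47 can contain at most one of each pair {x, 47−x}, plus the 6 elements whose complement lies outside the range.
The integers 8, …, 23 (16 of them) are such a set: any two sum to at least 8+9 = 17 and at most 22+23 = 45 < 47.
By the pigeonhole principle, any 17th integer completes one of the 10 pairs, so 17 choices force a sum of 47.

17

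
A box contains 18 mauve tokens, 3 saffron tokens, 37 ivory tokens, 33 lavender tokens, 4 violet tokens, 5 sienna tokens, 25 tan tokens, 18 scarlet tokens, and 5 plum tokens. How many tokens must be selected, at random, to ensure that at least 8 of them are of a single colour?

Put each drawn token into a box by colour. The largest draw with every box below 8 takes min(count, 7) from each colour; colours with fewer than 7 contribute all they have.
Σ min(cᵢ, 7) = 7 + 3 + 7 + 7 + 4 + 5 + 7 + 7 + 5 = 52.
Draw number 52 + 1 = 53 must push one box to 8.

53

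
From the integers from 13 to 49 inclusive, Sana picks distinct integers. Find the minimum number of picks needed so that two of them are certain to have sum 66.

22

Two chosen integers sum to 66 exactly when both halves of some pair {x, 66−x} with 17 ≤ x ≤ 66−x ≤ 49 are chosen — 16 such pairs.
The remaining 5 elements (those with no distinct partner in range) can never complete a 66-sum, so the worst case takes all of them and one from each pair: 5 + 16 = 21.
By pigeonhole, the 22nd integer has to be the second member of some pair, so 21 + 1 = 22.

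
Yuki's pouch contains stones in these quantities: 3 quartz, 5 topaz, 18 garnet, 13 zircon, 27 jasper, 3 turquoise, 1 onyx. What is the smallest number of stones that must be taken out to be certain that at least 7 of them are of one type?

31

Put each drawn stone into a box by type. The largest draw with every box below 7 takes min(count, 6) from each type; types with fewer than 6 contribute all they have.
Σ min(cᵢ, 6) = 3 + 5 + 6 + 6 + 6 + 3 + 1 = 30.
Draw number 30 + 1 = 31 must push one box to 7.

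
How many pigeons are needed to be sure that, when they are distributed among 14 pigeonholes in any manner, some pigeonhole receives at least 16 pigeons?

With 210 pigeons one could put exactly 15 in each of the 14 pigeonholes, and no pigeonhole would reach 16.
One more pigeon must land in a pigeonhole that already has 15, giving it 16.
So 14 × 15 + 1 = 211 pigeons are required.

211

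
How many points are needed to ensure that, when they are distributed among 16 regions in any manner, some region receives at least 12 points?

177

With 176 points one could put exactly 11 in each of the 16 regions, and no region would reach 12.
One more point must land in a region that already has 11, giving it 12.
So 16 × 11 + 1 = 177 points are required.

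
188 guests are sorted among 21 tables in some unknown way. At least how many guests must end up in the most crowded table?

By pigeonhole, the 21 tables are the holes and the 188 guests are the pigeons.
If every table held at most 8 guests, the total would be at most 21 × 8 = 168, which is less than 188.
So some table holds at least ⌈188/21⌉ = 9 guests.

9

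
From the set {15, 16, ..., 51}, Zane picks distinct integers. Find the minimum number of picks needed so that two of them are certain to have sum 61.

Two chosen integers sum to 61 exactly when both halves of some pair {x, 61−x} with 15 ≤ x ≤ 61−x ≤ 46 are chosen — 16 such pairs.
The remaining 5 elements (those with no distinct partner in range) can never complete a 61-sum, so the worst case takes all of them and one from each pair: 5 + 16 = 21.
Pigeonhole: the 22nd integer has to be the second member of some pair, so 21 + 1 = 22.

22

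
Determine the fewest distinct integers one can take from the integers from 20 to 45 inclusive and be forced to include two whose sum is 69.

A set avoiding the sum 69 can contain at most one of each pair {x, 69−x}, plus the 4 elements whose complement lies outside the range.
The integers 20, …, 34 (15 of them) are such a set: any two sum to at least 20+21 = 41 and at most 33+34 = 67 < 69.
Pigeonhole: any 16th integer completes one of the 11 pairs, so 16 choices force a sum of 69.

16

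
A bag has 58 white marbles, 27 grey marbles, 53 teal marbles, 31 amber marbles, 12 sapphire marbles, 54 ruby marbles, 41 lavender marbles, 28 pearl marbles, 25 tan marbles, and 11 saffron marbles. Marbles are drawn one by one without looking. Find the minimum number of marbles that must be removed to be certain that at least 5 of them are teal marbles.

292

In the worst case for collecting teal marbles, every non-teal marble comes out first.
There are 58 + 27 + 31 + 12 + 54 + 41 + 28 + 25 + 11 = 287 non-teal marbles altogether.
After those, each further marble must be teal, so 287 + 5 = 292 draws guarantee 5 teal marbles.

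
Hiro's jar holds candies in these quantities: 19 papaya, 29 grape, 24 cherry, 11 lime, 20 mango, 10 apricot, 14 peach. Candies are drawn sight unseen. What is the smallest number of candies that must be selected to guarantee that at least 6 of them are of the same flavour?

36

Pigeonhole: put each drawn candy into a box by flavour. The largest draw with every box below 6 takes min(count, 5) from each flavour.
Σ min(cᵢ, 5) = 5 + 5 + 5 + 5 + 5 + 5 + 5 = 35.
Draw number 35 + 1 = 36 must push one box to 6.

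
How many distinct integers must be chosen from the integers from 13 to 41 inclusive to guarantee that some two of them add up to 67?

22

Group the elements by complementary pair {x, 67−x}: {26,41}, {27,40}, {28,39}, …, giving 8 two-element pairs and 13 integers whose partner 67−x falls outside [13,41].
By the pigeonhole principle, treating each of those 21 groups as a pigeonhole, one can pick one integer per group — 21 integers — with no two summing to 67.
The 22nd integer lands in an occupied pair, forcing a sum of 67.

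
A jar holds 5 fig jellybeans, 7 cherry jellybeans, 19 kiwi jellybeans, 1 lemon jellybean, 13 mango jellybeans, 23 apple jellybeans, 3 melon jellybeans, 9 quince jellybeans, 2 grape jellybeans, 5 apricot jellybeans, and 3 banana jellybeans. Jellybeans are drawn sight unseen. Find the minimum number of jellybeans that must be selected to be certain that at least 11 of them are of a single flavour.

The 11 flavours are the holes; the jellybeans drawn are the pigeons.
To avoid 11 of any one flavour, the worst case takes at most 10 of each flavour, or every jellybean of a flavour that has fewer than 10.
That gives 5 + 7 + 10 + 1 + 10 + 10 + 3 + 9 + 2 + 5 + 3 = 65 jellybeans with no flavour reaching 11.
The next jellybean forces some flavour to 11, so 65 + 1 = 66.

66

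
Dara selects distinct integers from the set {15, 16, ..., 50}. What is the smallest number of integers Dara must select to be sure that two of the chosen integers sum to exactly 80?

Group the elements by complementary pair {x, 80−x}: {30,50}, {31,49}, {32,48}, …, giving 10 two-element pairs, the single value 40 (it cannot pair with itself since the integers are distinct), and 15 integers whose partner 80−x falls outside [15,50].
Pigeonhole: treating each of those 26 groups as a pigeonhole, one can pick one integer per group — 26 integers — with no two summing to 80.
The 27th integer lands in an occupied pair, forcing a sum of 80.

27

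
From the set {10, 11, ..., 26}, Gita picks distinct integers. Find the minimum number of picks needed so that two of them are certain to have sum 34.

A set avoiding the sum 34 can contain at most one of each pair {x, 34−x}, plus the 3 elements whose complement lies outside the range or equal to its own complement.
The integers 17, …, 26 (10 of them) are such a set: any two sum to at least 17+18 = 35 > 34.
Pigeonhole: any 11th integer completes one of the 7 pairs, so 11 choices force a sum of 34.

11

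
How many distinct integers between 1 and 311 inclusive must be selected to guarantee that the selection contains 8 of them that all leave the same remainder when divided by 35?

By pigeonhole, the 35 residue classes mod 35 are the pigeonholes.
With 245 integers one could put 7 in each residue class and have no class reach 8.
The 246th integer pushes some class to 8, so 35·7 + 1 = 246.

246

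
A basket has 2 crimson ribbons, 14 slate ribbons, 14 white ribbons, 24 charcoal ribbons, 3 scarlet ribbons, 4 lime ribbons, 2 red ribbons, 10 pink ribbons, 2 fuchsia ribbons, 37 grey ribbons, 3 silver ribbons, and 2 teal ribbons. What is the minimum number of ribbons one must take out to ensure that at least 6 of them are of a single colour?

44

An adversary could hand out at most 5 ribbons per colour (7 colours run out sooner): 2 + 5 + 5 + 5 + 3 + 4 + 2 + 5 + 2 + 5 + 3 + 2 = 43 ribbons and still no colour has 6.
By pigeonhole, one more ribbon lands in a colour already at 5, so 44 draws are enough and 43 are not.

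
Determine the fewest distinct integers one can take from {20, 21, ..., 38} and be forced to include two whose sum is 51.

A set avoiding the sum 51 can contain at most one of each pair {x, 51−x}, plus the 7 elements whose complement lies outside the range.
The integers 26, …, 38 (13 of them) are such a set: any two sum to at least 26+27 = 53 > 51.
Pigeonhole: any 14th integer completes one of the 6 pairs, so 14 choices force a sum of 51.

14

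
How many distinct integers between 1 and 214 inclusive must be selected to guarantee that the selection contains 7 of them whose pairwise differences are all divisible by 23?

Integers whose pairwise differences are multiples of 23 are exactly those sharing a remainder mod 23. The 23 residue classes mod 23 are the pigeonholes.
With 138 integers one could put 6 in each residue class and have no class reach 7.
The 139th integer pushes some class to 7, so 23·6 + 1 = 139.

139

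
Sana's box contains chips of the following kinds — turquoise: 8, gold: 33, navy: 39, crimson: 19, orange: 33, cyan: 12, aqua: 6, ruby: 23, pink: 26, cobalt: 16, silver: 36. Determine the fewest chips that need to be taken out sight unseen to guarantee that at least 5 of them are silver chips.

In the worst case for collecting silver chips, every non-silver chip comes out first.
There are 8 + 33 + 39 + 19 + 33 + 12 + 6 + 23 + 26 + 16 = 215 non-silver chips altogether.
After those, each further chip must be silver, so 215 + 5 = 220 draws guarantee 5 silver chips.

220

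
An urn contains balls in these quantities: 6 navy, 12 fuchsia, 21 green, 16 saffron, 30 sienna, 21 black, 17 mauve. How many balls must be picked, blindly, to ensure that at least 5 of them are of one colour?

The 7 colours are the holes; the balls drawn are the pigeons.
To avoid 5 of any one colour, the worst case takes at most 4 of each colour.
That gives 4 + 4 + 4 + 4 + 4 + 4 + 4 = 28 balls with no colour reaching 5.
The next ball forces some colour to 5, so 28 + 1 = 29.

29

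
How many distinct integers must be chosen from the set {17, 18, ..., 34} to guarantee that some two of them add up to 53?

Group the elements by complementary pair {x, 53−x}: {19,34}, {20,33}, {21,32}, …, giving 8 two-element pairs and 2 integers whose partner 53−x falls outside [17,34].
Treating each of those 10 groups as a pigeonhole, one can pick one integer per group — 10 integers — with no two summing to 53.
The 11th integer lands in an occupied pair, forcing a sum of 53.

11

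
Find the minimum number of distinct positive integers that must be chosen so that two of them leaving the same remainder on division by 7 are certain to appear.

The 7 residue classes mod 7 are the pigeonholes.
With 7 integers one could put 1 in each residue class and have no class reach 2.
The 8th integer pushes some class to 2, so 7·1 + 1 = 8.

8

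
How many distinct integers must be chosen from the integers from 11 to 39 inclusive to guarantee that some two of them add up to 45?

18

Group the elements by complementary pair {x, 45−x}: {11,34}, {12,33}, {13,32}, …, giving 12 two-element pairs and 5 integers whose partner 45−x falls outside [11,39].
Treating each of those 17 groups as a pigeonhole, one can pick one integer per group — 17 integers — with no two summing to 45.
The 18th integer lands in an occupied pair, forcing a sum of 45.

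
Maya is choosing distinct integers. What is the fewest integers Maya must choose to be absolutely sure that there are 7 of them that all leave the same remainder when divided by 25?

Pigeonhole: the 25 residue classes mod 25 are the pigeonholes.
With 150 integers one could put 6 in each residue class and have no class reach 7.
The 151st integer pushes some class to 7, so 25·6 + 1 = 151.

151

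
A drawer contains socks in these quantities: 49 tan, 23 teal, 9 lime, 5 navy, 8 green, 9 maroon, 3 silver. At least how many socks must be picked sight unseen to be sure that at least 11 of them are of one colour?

55

An adversary could hand out at most 10 socks per colour (5 colours run out sooner): 10 + 10 + 9 + 5 + 8 + 9 + 3 = 54 socks and still no colour has 11.
One more sock lands in a colour already at 10, so 55 draws are enough and 54 are not.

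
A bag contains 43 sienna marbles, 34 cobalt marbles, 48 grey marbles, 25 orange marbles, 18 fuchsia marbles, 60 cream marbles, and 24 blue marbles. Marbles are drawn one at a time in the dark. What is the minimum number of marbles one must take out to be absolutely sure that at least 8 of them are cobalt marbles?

In the worst case for collecting cobalt marbles, every non-cobalt marble comes out first.
There are 43 + 48 + 25 + 18 + 60 + 24 = 218 non-cobalt marbles altogether.
After those, each further marble must be cobalt, so 218 + 8 = 226 draws guarantee 8 cobalt marbles.

226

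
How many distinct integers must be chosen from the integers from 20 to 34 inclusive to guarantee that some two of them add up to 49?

11

Two chosen integers sum to 49 exactly when both halves of some pair {x, 49−x} with 20 ≤ x ≤ 49−x ≤ 29 are chosen — 5 such pairs.
The remaining 5 elements (those with no distinct partner in range) can never complete a 49-sum, so the worst case takes all of them and one from each pair: 5 + 5 = 10.
The 11th integer has to be the second member of some pair, so 10 + 1 = 11.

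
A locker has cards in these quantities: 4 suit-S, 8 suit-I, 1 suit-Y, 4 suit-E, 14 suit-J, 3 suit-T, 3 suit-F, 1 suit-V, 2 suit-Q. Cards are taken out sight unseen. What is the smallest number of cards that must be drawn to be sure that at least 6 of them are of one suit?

29

Pigeonhole: put each drawn card into a box by suit. The largest draw with every box below 6 takes min(count, 5) from each suit; suits with fewer than 5 contribute all they have.
Σ min(cᵢ, 5) = 4 + 5 + 1 + 4 + 5 + 3 + 3 + 1 + 2 = 28.
Draw number 28 + 1 = 29 must push one box to 6.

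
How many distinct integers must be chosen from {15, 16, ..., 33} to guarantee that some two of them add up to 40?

Two chosen integers sum to 40 exactly when both halves of some pair {x, 40−x} with 15 ≤ x ≤ 40−x ≤ 25 are chosen — 5 such pairs.
The remaining 9 elements (those with no distinct partner in range) can never complete a 40-sum, so the worst case takes all of them and one from each pair: 9 + 5 = 14.
By pigeonhole, the 15th integer has to be the second member of some pair, so 14 + 1 = 15.

15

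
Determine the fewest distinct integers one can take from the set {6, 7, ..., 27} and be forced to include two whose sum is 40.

16

Group the elements by complementary pair {x, 40−x}: {13,27}, {14,26}, {15,25}, …, giving 7 two-element pairs, the single value 20 (it cannot pair with itself since the integers are distinct), and 7 integers whose partner 40−x falls outside [6,27].
By pigeonhole, treating each of those 15 groups as a pigeonhole, one can pick one integer per group — 15 integers — with no two summing to 40.
The 16th integer lands in an occupied pair, forcing a sum of 40.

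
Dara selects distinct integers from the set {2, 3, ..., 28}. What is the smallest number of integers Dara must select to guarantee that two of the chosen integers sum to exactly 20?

Two chosen integers sum to 20 exactly when both halves of some pair {x, 20−x} with 2 ≤ x ≤ 20−x ≤ 18 are chosen — 8 such pairs.
The remaining 11 elements (those with no distinct partner in range) can never complete a 20-sum, so the worst case takes all of them and one from each pair: 11 + 8 = 19.
By pigeonhole, the 20th integer has to be the second member of some pair, so 19 + 1 = 20.

20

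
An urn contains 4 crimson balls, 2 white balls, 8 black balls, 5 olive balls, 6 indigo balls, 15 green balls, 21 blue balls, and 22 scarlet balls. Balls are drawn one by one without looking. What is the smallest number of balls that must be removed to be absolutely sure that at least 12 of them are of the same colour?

59

The 8 colours are the holes; the balls drawn are the pigeons.
To avoid 12 of any one colour, the worst case takes at most 11 of each colour, or every ball of a colour that has fewer than 11.
That gives 4 + 2 + 8 + 5 + 6 + 11 + 11 + 11 = 58 balls with no colour reaching 12.
The next ball forces some colour to 12, so 58 + 1 = 59.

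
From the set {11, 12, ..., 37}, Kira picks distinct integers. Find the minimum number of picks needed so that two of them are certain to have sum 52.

A set avoiding the sum 52 can contain at most one of each pair {x, 52−x}, plus the 5 elements whose complement lies outside the range or equal to its own complement.
The integers 11, …, 26 (16 of them) are such a set: any two sum to at least 11+12 = 23 and at most 25+26 = 51 < 52.
Any 17th integer completes one of the 11 pairs, so 17 choices force a sum of 52.

17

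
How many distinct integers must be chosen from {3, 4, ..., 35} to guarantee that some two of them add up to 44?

21

A set avoiding the sum 44 can contain at most one of each pair {x, 44−x}, plus the 7 elements whose complement lies outside the range or equal to its own complement.
The integers 3, …, 22 (20 of them) are such a set: any two sum to at least 3+4 = 7 and at most 21+22 = 43 < 44.
By pigeonhole, any 21st integer completes one of the 13 pairs, so 21 choices force a sum of 44.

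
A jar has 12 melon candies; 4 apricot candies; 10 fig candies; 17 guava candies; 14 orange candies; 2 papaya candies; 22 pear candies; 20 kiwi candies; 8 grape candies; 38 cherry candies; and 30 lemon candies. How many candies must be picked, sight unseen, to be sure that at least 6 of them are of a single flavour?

52

By the pigeonhole principle, put each drawn candy into a box by flavour. The largest draw with every box below 6 takes min(count, 5) from each flavour; flavours with fewer than 5 contribute all they have.
Σ min(cᵢ, 5) = 5 + 4 + 5 + 5 + 5 + 2 + 5 + 5 + 5 + 5 + 5 = 51.
Draw number 51 + 1 = 52 must push one box to 6.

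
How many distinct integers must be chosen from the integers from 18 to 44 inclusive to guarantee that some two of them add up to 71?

19

Two chosen integers sum to 71 exactly when both halves of some pair {x, 71−x} with 27 ≤ x ≤ 71−x ≤ 44 are chosen — 9 such pairs.
The remaining 9 elements (those with no distinct partner in range) can never complete a 71-sum, so the worst case takes all of them and one from each pair: 9 + 9 = 18.
By pigeonhole, the 19th integer has to be the second member of some pair, so 18 + 1 = 19.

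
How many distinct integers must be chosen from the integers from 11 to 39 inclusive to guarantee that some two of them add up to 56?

Group the elements by complementary pair {x, 56−x}: {17,39}, {18,38}, {19,37}, …, giving 11 two-element pairs, the single value 28 (it cannot pair with itself since the integers are distinct), and 6 integers whose partner 56−x falls outside [11,39].
Treating each of those 18 groups as a pigeonhole, one can pick one integer per group — 18 integers — with no two summing to 56.
The 19th integer lands in an occupied pair, forcing a sum of 56.

19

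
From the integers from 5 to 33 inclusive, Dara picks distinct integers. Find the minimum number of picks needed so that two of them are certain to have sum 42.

Group the elements by complementary pair {x, 42−x}: {9,33}, {10,32}, {11,31}, …, giving 12 two-element pairs, the single value 21 (it cannot pair with itself since the integers are distinct), and 4 integers whose partner 42−x falls outside [5,33].
Treating each of those 17 groups as a pigeonhole, one can pick one integer per group — 17 integers — with no two summing to 42.
The 18th integer lands in an occupied pair, forcing a sum of 42.

18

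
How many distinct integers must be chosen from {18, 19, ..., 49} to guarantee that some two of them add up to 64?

19

A set avoiding the sum 64 can contain at most one of each pair {x, 64−x}, plus the 4 elements whose complement lies outside the range or equal to its own complement.
The integers 32, …, 49 (18 of them) are such a set: any two sum to at least 32+33 = 65 > 64.
By pigeonhole, any 19th integer completes one of the 14 pairs, so 19 choices force a sum of 64.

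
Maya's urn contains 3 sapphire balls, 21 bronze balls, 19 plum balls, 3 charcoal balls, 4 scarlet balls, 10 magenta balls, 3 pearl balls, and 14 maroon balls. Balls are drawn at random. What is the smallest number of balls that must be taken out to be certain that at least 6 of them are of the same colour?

By the pigeonhole principle, put each drawn ball into a box by colour. The largest draw with every box below 6 takes min(count, 5) from each colour; colours with fewer than 5 contribute all they have.
Σ min(cᵢ, 5) = 3 + 5 + 5 + 3 + 4 + 5 + 3 + 5 = 33.
Draw number 33 + 1 = 34 must push one box to 6.

34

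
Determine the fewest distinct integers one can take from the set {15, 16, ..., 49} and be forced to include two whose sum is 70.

Two chosen integers sum to 70 exactly when both halves of some pair {x, 70−x} with 21 ≤ x ≤ 70−x ≤ 49 are chosen — 14 such pairs.
The remaining 7 elements (those with no distinct partner in range) can never complete a 70-sum, so the worst case takes all of them and one from each pair: 7 + 14 = 21.
The 22nd integer has to be the second member of some pair, so 21 + 1 = 22.

22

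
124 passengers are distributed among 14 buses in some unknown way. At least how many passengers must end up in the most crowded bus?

Pigeonhole: the 14 buses are the holes and the 124 passengers are the pigeons.
If every bus held at most 8 passengers, the total would be at most 14 × 8 = 112, which is less than 124.
So some bus holds at least ⌈124/14⌉ = 9 passengers.

9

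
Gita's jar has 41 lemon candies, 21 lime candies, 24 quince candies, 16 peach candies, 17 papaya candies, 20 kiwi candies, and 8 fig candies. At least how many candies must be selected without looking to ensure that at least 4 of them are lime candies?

In the worst case for collecting lime candies, every non-lime candy comes out first.
There are 41 + 24 + 16 + 17 + 20 + 8 = 126 non-lime candies altogether.
After those, each further candy must be lime, so 126 + 4 = 130 draws guarantee 4 lime candies.

130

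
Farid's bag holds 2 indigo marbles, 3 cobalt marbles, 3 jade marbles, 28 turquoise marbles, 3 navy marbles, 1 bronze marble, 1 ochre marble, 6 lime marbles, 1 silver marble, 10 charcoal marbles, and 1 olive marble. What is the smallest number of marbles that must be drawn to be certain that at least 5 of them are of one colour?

Pigeonhole: the 11 colours are the holes; the marbles drawn are the pigeons.
To avoid 5 of any one colour, the worst case takes at most 4 of each colour, or every marble of a colour that has fewer than 4.
That gives 2 + 3 + 3 + 4 + 3 + 1 + 1 + 4 + 1 + 4 + 1 = 27 marbles with no colour reaching 5.
The next marble forces some colour to 5, so 27 + 1 = 28.

28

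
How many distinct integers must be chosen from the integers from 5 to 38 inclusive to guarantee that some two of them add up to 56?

A set avoiding the sum 56 can contain at most one of each pair {x, 56−x}, plus the 14 elements whose complement lies outside the range or equal to its own complement.
The integers 5, …, 28 (24 of them) are such a set: any two sum to at least 5+6 = 11 and at most 27+28 = 55 < 56.
Pigeonhole: any 25th integer completes one of the 10 pairs, so 25 choices force a sum of 56.

25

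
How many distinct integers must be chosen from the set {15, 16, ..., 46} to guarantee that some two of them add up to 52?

22

Group the elements by complementary pair {x, 52−x}: {15,37}, {16,36}, {17,35}, …, giving 11 two-element pairs, the single value 26 (it cannot pair with itself since the integers are distinct), and 9 integers whose partner 52−x falls outside [15,46].
Treating each of those 21 groups as a pigeonhole, one can pick one integer per group — 21 integers — with no two summing to 52.
The 22nd integer lands in an occupied pair, forcing a sum of 52.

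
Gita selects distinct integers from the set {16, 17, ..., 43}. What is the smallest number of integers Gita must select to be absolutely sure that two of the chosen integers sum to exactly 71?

21

Group the elements by complementary pair {x, 71−x}: {28,43}, {29,42}, {30,41}, …, giving 8 two-element pairs and 12 integers whose partner 71−x falls outside [16,43].
By the pigeonhole principle, treating each of those 20 groups as a pigeonhole, one can pick one integer per group — 20 integers — with no two summing to 71.
The 21st integer lands in an occupied pair, forcing a sum of 71.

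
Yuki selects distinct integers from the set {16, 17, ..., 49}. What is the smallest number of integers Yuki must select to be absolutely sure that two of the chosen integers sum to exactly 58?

22

Two chosen integers sum to 58 exactly when both halves of some pair {x, 58−x} with 16 ≤ x ≤ 58−x ≤ 42 are chosen — 13 such pairs.
The remaining 8 elements (those with no distinct partner in range) can never complete a 58-sum, so the worst case takes all of them and one from each pair: 8 + 13 = 21.
The 22nd integer has to be the second member of some pair, so 21 + 1 = 22.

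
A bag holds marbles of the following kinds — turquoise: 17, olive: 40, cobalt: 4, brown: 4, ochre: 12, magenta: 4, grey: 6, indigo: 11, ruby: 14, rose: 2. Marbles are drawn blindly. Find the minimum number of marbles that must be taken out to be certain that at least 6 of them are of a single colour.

Put each drawn marble into a box by colour. The largest draw with every box below 6 takes min(count, 5) from each colour; colours with fewer than 5 contribute all they have.
Σ min(cᵢ, 5) = 5 + 5 + 4 + 4 + 5 + 4 + 5 + 5 + 5 + 2 = 44.
Draw number 44 + 1 = 45 must push one box to 6.

45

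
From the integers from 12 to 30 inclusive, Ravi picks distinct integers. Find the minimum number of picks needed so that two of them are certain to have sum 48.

14

A set avoiding the sum 48 can contain at most one of each pair {x, 48−x}, plus the 7 elements whose complement lies outside the range or equal to its own complement.
The integers 12, …, 24 (13 of them) are such a set: any two sum to at least 12+13 = 25 and at most 23+24 = 47 < 48.
By pigeonhole, any 14th integer completes one of the 6 pairs, so 14 choices force a sum of 48.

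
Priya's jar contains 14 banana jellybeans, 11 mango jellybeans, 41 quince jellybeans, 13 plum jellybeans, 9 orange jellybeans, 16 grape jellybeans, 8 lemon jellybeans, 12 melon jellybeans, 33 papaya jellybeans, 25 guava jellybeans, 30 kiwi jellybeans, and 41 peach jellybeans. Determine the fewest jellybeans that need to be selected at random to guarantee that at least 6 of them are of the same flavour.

The 12 flavours are the holes; the jellybeans drawn are the pigeons.
To avoid 6 of any one flavour, the worst case takes at most 5 of each flavour.
That gives 5 + 5 + 5 + 5 + 5 + 5 + 5 + 5 + 5 + 5 + 5 + 5 = 60 jellybeans with no flavour reaching 6.
The next jellybean forces some flavour to 6, so 60 + 1 = 61.

61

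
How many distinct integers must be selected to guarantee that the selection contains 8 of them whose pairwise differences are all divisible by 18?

Integers whose pairwise differences are multiples of 18 are exactly those sharing a remainder mod 18. By pigeonhole, the 18 residue classes mod 18 are the pigeonholes.
With 126 integers one could put 7 in each residue class and have no class reach 8.
The 127th integer pushes some class to 8, so 18·7 + 1 = 127.

127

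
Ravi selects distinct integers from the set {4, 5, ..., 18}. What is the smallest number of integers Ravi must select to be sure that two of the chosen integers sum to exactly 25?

A set avoiding the sum 25 can contain at most one of each pair {x, 25−x}, plus the 3 elements whose complement lies outside the range.
The integers 4, …, 12 (9 of them) are such a set: any two sum to at least 4+5 = 9 and at most 11+12 = 23 < 25.
By the pigeonhole principle, any 10th integer completes one of the 6 pairs, so 10 choices force a sum of 25.

10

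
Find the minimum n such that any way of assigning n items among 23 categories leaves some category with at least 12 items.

With 253 items one could put exactly 11 in each of the 23 categories, and no category would reach 12.
By the pigeonhole principle, one more item must land in a category that already has 11, giving it 12.
So 23 × 11 + 1 = 254 items are required.

254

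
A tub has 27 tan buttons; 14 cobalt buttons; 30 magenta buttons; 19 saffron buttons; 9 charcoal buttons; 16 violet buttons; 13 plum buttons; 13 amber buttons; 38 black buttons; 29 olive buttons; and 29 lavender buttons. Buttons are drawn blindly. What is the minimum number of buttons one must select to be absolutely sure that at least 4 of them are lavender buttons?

In the worst case for collecting lavender buttons, every non-lavender button comes out first.
There are 27 + 14 + 30 + 19 + 9 + 16 + 13 + 13 + 38 + 29 = 208 non-lavender buttons altogether.
After those, each further button must be lavender, so 208 + 4 = 212 draws guarantee 4 lavender buttons.

212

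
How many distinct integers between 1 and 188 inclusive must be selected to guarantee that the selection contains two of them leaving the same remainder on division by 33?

The 33 residue classes mod 33 are the pigeonholes.
With 33 integers one could put 1 in each residue class and have no class reach 2.
The 34th integer pushes some class to 2, so 33·1 + 1 = 34.

34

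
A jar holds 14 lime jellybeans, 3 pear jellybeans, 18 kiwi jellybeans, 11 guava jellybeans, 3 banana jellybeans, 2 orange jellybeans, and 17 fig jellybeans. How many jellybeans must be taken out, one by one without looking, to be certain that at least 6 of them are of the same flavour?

29

Put each drawn jellybean into a box by flavour. The largest draw with every box below 6 takes min(count, 5) from each flavour; flavours with fewer than 5 contribute all they have.
Σ min(cᵢ, 5) = 5 + 3 + 5 + 5 + 3 + 2 + 5 = 28.
Draw number 28 + 1 = 29 must push one box to 6.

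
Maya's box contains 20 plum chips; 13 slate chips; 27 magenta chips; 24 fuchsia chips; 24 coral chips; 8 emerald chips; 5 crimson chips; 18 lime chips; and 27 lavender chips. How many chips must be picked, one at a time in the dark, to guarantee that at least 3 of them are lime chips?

151

In the worst case for collecting lime chips, every non-lime chip comes out first.
There are 20 + 13 + 27 + 24 + 24 + 8 + 5 + 27 = 148 non-lime chips altogether.
After those, each further chip must be lime, so 148 + 3 = 151 draws guarantee 3 lime chips.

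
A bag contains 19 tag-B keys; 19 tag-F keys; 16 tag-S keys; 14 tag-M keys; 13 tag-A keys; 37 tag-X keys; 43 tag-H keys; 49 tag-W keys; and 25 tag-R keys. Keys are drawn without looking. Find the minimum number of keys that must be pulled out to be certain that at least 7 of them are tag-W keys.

In the worst case for collecting tag-W keys, every non-tag-W key comes out first.
There are 19 + 19 + 16 + 14 + 13 + 37 + 43 + 25 = 186 non-tag-W keys altogether.
After those, each further key must be tag-W, so 186 + 7 = 193 draws guarantee 7 tag-W keys.

193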